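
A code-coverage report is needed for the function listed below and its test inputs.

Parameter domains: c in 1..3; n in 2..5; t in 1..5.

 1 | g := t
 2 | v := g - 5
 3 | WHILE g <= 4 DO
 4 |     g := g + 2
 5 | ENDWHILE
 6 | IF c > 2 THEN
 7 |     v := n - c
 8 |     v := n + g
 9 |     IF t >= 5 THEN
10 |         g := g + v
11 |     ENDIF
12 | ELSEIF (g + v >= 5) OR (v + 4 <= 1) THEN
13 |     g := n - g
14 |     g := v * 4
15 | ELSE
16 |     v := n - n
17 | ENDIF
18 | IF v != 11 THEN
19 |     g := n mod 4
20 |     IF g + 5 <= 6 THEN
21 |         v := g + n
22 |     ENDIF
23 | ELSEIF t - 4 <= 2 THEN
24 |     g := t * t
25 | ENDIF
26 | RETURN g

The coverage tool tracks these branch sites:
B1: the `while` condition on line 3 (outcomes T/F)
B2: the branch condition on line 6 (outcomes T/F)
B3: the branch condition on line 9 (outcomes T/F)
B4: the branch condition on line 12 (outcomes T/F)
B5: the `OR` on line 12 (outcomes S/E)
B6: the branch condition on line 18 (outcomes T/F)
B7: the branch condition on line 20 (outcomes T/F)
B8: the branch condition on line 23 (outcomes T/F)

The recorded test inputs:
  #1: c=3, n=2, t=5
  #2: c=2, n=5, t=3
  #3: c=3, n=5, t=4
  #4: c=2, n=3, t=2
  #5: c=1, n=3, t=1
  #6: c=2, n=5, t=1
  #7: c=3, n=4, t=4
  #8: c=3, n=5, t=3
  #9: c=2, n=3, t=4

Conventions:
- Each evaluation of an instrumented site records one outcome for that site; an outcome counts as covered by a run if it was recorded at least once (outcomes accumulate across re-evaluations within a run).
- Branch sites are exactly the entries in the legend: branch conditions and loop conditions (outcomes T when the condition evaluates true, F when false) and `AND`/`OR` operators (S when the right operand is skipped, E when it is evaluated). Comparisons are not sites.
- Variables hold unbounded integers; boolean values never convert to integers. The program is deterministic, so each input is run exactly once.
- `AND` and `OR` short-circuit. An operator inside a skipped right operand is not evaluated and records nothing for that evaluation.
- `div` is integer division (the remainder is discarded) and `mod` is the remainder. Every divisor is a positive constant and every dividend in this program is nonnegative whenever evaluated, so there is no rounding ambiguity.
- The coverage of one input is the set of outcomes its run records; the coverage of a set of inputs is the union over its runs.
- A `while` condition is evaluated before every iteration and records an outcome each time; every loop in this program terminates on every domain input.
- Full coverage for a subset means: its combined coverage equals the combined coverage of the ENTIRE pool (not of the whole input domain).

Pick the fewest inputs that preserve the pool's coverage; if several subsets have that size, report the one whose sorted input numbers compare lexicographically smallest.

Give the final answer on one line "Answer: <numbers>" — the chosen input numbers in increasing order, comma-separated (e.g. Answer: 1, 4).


test 1 (c=3, n=2, t=5) fires B1->F, B2->T, B3->T, B6->T, B7->F; hits B1=F, B2=T, B3=T, B6=T, B7=F
test 2 (c=2, n=5, t=3) fires B1->T, B1->F, B2->F, B5->E, B4->F, B6->T, B7->T; hits B1=T, B1=F, B2=F, B4=F, B5=E, B6=T, B7=T
test 3 (c=3, n=5, t=4) fires B1->T, B1->F, B2->T, B3->F, B6->F, B8->T; hits B1=T, B1=F, B2=T, B3=F, B6=F, B8=T
test 4 (c=2, n=3, t=2) fires B1->T, B1->T, B1->F, B2->F, B5->E, B4->T, B6->T, B7->F; hits B1=T, B1=F, B2=F, B4=T, B5=E, B6=T, B7=F
test 5 (c=1, n=3, t=1) fires B1->T, B1->T, B1->F, B2->F, B5->E, B4->T, B6->T, B7->F; hits B1=T, B1=F, B2=F, B4=T, B5=E, B6=T, B7=F
test 6 (c=2, n=5, t=1) fires B1->T, B1->T, B1->F, B2->F, B5->E, B4->T, B6->T, B7->T; hits B1=T, B1=F, B2=F, B4=T, B5=E, B6=T, B7=T
test 7 (c=3, n=4, t=4) fires B1->T, B1->F, B2->T, B3->F, B6->T, B7->T; hits B1=T, B1=F, B2=T, B3=F, B6=T, B7=T
test 8 (c=3, n=5, t=3) fires B1->T, B1->F, B2->T, B3->F, B6->T, B7->T; hits B1=T, B1=F, B2=T, B3=F, B6=T, B7=T
test 9 (c=2, n=3, t=4) fires B1->T, B1->F, B2->F, B5->S, B4->T, B6->T, B7->F; hits B1=T, B1=F, B2=F, B4=T, B5=S, B6=T, B7=F
union over all inputs: B1=T, B1=F, B2=T, B2=F, B3=T, B3=F, B4=T, B4=F, B5=S, B5=E, B6=T, B6=F, B7=T, B7=F, B8=T (15 outcomes)
size 1 is not enough: best union over all size-1 subsets is 7/15
size 2 is not enough: best union over all size-2 subsets is 11/15
size 3 is not enough: best union over all size-3 subsets is 14/15
size 4: inputs {1, 2, 3, 9} cover all 15 outcomes, and no lexicographically smaller subset of this size does
Answer: 1, 2, 3, 9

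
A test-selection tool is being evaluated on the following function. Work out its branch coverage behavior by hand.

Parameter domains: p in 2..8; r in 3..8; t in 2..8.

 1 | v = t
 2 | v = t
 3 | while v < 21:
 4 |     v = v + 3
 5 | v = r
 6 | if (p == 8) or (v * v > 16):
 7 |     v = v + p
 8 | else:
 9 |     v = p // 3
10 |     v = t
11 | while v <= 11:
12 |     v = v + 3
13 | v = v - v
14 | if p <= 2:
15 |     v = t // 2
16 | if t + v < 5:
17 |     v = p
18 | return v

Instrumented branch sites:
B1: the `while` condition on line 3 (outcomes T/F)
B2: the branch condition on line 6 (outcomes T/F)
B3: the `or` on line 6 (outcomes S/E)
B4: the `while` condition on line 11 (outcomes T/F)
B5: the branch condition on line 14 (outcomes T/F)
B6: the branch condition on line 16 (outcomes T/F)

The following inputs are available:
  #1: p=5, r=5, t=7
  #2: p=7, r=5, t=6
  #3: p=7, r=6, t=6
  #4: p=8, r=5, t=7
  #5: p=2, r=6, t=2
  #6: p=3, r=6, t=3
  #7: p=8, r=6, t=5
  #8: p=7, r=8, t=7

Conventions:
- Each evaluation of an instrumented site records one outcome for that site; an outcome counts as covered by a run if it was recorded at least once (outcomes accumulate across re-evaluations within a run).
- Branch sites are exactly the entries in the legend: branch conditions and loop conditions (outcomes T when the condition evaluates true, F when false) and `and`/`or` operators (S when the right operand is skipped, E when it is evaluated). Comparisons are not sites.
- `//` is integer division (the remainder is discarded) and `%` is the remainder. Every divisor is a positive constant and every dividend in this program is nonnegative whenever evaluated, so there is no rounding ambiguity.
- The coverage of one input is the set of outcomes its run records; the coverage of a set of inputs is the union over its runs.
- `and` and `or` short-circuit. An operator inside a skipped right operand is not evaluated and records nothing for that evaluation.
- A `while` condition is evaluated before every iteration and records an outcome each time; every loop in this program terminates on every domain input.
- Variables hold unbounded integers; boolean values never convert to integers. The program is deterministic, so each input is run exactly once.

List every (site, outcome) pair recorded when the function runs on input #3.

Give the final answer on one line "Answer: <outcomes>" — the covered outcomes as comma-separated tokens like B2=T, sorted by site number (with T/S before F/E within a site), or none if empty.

Tracing the run of input #3 (p=7, r=6, t=6):
  B1->T, B1->T, B1->T, B1->T, B1->T, B1->F, B3->E, B2->T, B4->F, B5->F
  B6->F
deduplicating events, the covered set is: B1=T, B1=F, B2=T, B3=E, B4=F, B5=F, B6=F

Answer: B1=T, B1=F, B2=T, B3=E, B4=F, B5=F, B6=F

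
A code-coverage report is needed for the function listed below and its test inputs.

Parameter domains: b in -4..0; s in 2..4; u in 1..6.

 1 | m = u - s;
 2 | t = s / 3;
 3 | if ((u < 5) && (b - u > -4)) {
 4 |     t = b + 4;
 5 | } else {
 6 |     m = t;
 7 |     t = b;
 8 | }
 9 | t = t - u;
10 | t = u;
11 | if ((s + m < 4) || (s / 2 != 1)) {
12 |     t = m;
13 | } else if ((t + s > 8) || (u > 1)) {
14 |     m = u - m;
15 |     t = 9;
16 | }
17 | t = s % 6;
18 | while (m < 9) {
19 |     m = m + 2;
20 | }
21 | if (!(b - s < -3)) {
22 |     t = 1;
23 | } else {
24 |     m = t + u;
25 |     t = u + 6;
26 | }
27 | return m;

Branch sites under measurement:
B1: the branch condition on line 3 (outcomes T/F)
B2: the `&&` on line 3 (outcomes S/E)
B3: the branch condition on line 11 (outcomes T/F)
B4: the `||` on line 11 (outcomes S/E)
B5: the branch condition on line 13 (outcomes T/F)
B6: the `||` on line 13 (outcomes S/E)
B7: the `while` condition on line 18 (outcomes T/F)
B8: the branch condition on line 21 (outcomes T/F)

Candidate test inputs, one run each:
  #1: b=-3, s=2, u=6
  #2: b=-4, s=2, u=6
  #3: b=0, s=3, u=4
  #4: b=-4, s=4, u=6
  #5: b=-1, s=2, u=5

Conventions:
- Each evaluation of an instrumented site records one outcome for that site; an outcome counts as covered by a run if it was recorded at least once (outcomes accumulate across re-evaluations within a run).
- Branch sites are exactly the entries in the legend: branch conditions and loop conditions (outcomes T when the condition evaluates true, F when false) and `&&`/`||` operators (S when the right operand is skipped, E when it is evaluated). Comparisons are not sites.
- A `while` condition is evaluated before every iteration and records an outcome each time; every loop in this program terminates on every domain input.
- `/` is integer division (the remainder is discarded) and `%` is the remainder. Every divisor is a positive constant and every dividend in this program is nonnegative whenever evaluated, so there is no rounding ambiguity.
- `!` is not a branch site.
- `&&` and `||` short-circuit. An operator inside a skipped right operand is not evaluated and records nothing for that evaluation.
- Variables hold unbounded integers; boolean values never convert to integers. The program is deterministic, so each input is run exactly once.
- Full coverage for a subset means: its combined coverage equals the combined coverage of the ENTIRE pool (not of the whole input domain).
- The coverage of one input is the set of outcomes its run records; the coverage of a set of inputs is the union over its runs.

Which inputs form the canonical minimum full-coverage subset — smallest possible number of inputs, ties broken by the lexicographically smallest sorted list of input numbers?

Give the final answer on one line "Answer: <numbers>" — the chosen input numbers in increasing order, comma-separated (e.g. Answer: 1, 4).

run #1 (b=-3, s=2, u=6) runs B2->S, B1->F, B4->S, B3->T, B7->T, B7->T, B7->T, B7->T, B7->T, B7->F, B8->F; records B1=F, B2=S, B3=T, B4=S, B7=T, B7=F, B8=F
run #2 (b=-4, s=2, u=6) runs B2->S, B1->F, B4->S, B3->T, B7->T, B7->T, B7->T, B7->T, B7->T, B7->F, B8->F; records B1=F, B2=S, B3=T, B4=S, B7=T, B7=F, B8=F
run #3 (b=0, s=3, u=4) runs B2->E, B1->F, B4->E, B3->F, B6->E, B5->T, B7->T, B7->T, B7->T, B7->F, B8->T; records B1=F, B2=E, B3=F, B4=E, B5=T, B6=E, B7=T, B7=F, B8=T
run #4 (b=-4, s=4, u=6) runs B2->S, B1->F, B4->E, B3->T, B7->T, B7->T, B7->T, B7->T, B7->F, B8->F; records B1=F, B2=S, B3=T, B4=E, B7=T, B7=F, B8=F
run #5 (b=-1, s=2, u=5) runs B2->S, B1->F, B4->S, B3->T, B7->T, B7->T, B7->T, B7->T, B7->T, B7->F, B8->T; records B1=F, B2=S, B3=T, B4=S, B7=T, B7=F, B8=T
pool-wide coverage (13 outcomes): B1=F, B2=S, B2=E, B3=T, B3=F, B4=S, B4=E, B5=T, B6=E, B7=T, B7=F, B8=T, B8=F
checked all size-1 subsets: none covers 13 outcomes (max 9/13)
size 2: inputs {1, 3} cover all 13 outcomes, and no lexicographically smaller subset of this size does

Answer: 1, 3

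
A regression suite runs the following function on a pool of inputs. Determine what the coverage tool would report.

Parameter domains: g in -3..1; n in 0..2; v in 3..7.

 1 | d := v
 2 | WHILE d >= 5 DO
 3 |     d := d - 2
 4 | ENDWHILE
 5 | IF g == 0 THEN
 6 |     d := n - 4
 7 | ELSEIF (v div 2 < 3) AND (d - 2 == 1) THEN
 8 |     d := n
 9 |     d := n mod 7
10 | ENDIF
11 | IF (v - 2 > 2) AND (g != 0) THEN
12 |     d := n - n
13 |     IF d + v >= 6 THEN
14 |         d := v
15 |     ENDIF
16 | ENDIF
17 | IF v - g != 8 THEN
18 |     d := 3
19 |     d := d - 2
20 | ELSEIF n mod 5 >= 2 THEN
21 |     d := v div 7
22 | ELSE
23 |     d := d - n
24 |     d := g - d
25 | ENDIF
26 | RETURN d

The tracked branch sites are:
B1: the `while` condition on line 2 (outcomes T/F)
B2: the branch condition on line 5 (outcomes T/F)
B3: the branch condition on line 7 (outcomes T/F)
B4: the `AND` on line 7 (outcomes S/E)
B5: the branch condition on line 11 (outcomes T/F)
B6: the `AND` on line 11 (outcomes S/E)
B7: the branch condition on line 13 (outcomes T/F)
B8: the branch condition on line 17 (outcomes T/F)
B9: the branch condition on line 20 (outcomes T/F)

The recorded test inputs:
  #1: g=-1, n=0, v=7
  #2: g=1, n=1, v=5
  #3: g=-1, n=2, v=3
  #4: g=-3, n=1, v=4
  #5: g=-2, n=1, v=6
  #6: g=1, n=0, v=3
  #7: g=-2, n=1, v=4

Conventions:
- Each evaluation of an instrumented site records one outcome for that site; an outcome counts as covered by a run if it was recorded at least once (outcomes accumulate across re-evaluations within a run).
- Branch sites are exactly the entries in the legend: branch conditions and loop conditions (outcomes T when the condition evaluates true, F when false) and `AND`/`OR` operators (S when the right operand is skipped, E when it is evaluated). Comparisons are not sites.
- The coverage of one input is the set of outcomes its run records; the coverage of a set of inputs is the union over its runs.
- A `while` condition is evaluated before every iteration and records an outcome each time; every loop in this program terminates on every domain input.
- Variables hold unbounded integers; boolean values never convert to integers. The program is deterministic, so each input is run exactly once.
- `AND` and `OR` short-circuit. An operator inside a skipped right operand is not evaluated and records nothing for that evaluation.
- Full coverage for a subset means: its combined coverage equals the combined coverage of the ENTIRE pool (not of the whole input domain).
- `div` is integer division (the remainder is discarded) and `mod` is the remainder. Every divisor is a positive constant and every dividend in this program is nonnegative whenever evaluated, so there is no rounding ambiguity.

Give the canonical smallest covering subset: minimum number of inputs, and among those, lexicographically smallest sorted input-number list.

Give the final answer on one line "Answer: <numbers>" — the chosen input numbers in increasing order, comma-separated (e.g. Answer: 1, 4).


input #1 (g=-1, n=0, v=7): covers B1=T, B1=F, B2=F, B3=F, B4=S, B5=T, B6=E, B7=T, B8=F, B9=F
input #2 (g=1, n=1, v=5): covers B1=T, B1=F, B2=F, B3=T, B4=E, B5=T, B6=E, B7=F, B8=T
input #3 (g=-1, n=2, v=3): covers B1=F, B2=F, B3=T, B4=E, B5=F, B6=S, B8=T
input #4 (g=-3, n=1, v=4): covers B1=F, B2=F, B3=F, B4=E, B5=F, B6=S, B8=T
input #5 (g=-2, n=1, v=6): covers B1=T, B1=F, B2=F, B3=F, B4=S, B5=T, B6=E, B7=T, B8=F, B9=F
input #6 (g=1, n=0, v=3): covers B1=F, B2=F, B3=T, B4=E, B5=F, B6=S, B8=T
input #7 (g=-2, n=1, v=4): covers B1=F, B2=F, B3=F, B4=E, B5=F, B6=S, B8=T
union over all inputs: B1=T, B1=F, B2=F, B3=T, B3=F, B4=S, B4=E, B5=T, B5=F, B6=S, B6=E, B7=T, B7=F, B8=T, B8=F, B9=F (16 outcomes)
size 1 is not enough: best union over all size-1 subsets is 10/16
size 2 is not enough: best union over all size-2 subsets is 15/16
at size 3, {1, 2, 3} reaches all 16 outcomes; every lexicographically earlier size-3 subset fails
Answer: 1, 2, 3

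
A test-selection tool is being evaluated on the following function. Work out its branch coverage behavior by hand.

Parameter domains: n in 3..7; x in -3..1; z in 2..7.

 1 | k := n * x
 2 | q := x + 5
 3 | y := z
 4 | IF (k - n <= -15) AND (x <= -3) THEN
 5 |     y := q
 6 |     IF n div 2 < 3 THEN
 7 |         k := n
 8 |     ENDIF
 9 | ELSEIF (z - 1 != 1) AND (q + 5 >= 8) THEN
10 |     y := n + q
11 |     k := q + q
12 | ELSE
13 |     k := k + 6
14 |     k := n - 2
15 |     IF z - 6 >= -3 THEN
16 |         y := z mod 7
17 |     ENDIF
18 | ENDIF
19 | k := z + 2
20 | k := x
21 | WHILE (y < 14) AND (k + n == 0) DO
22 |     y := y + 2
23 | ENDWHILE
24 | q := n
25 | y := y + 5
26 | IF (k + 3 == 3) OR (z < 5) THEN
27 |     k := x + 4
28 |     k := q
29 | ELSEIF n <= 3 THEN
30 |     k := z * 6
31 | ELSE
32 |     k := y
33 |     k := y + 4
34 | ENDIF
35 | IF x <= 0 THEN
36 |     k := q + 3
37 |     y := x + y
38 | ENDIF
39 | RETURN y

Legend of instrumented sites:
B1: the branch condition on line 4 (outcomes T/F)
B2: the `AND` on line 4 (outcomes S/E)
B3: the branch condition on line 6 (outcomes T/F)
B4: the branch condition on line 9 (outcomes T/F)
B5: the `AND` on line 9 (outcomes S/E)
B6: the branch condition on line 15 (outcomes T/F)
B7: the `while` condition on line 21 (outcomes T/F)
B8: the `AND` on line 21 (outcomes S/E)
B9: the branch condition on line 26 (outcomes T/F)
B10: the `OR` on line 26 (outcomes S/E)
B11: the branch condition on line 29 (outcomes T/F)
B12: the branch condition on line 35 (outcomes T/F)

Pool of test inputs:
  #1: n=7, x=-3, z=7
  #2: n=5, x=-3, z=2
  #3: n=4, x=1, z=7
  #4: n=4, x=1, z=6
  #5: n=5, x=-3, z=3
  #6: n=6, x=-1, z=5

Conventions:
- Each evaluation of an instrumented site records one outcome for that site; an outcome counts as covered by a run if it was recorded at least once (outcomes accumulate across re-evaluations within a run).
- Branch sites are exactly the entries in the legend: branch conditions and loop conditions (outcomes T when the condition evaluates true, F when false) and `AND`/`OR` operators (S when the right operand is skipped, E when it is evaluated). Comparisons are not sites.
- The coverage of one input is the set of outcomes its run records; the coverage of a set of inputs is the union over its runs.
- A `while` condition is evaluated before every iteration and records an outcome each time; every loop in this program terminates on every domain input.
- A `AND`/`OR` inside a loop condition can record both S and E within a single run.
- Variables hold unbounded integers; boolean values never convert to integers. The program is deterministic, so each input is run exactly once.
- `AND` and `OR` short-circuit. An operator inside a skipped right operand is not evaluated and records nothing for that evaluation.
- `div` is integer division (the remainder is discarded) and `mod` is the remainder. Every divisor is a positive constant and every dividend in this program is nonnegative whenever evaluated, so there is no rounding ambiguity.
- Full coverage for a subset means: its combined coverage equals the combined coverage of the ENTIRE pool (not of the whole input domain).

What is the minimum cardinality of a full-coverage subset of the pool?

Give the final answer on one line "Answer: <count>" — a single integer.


input #1 (n=7, x=-3, z=7): covers B1=T, B2=E, B3=F, B7=F, B8=E, B9=F, B10=E, B11=F, B12=T
input #2 (n=5, x=-3, z=2): covers B1=T, B2=E, B3=T, B7=F, B8=E, B9=T, B10=E, B12=T
input #3 (n=4, x=1, z=7): covers B1=F, B2=S, B4=T, B5=E, B7=F, B8=E, B9=F, B10=E, B11=F, B12=F
input #4 (n=4, x=1, z=6): covers B1=F, B2=S, B4=T, B5=E, B7=F, B8=E, B9=F, B10=E, B11=F, B12=F
input #5 (n=5, x=-3, z=3): covers B1=T, B2=E, B3=T, B7=F, B8=E, B9=T, B10=E, B12=T
input #6 (n=6, x=-1, z=5): covers B1=F, B2=S, B4=T, B5=E, B7=F, B8=E, B9=F, B10=E, B11=F, B12=T
pool-wide coverage (16 outcomes): B1=T, B1=F, B2=S, B2=E, B3=T, B3=F, B4=T, B5=E, B7=F, B8=E, B9=T, B9=F, B10=E, B11=F, B12=T, B12=F
size 1 is not enough: best union over all size-1 subsets is 10/16
size 2 is not enough: best union over all size-2 subsets is 15/16
inputs {1, 2, 3} (size 3) cover everything; no size-3 subset with a lexicographically smaller index list covers all 16
Answer: 3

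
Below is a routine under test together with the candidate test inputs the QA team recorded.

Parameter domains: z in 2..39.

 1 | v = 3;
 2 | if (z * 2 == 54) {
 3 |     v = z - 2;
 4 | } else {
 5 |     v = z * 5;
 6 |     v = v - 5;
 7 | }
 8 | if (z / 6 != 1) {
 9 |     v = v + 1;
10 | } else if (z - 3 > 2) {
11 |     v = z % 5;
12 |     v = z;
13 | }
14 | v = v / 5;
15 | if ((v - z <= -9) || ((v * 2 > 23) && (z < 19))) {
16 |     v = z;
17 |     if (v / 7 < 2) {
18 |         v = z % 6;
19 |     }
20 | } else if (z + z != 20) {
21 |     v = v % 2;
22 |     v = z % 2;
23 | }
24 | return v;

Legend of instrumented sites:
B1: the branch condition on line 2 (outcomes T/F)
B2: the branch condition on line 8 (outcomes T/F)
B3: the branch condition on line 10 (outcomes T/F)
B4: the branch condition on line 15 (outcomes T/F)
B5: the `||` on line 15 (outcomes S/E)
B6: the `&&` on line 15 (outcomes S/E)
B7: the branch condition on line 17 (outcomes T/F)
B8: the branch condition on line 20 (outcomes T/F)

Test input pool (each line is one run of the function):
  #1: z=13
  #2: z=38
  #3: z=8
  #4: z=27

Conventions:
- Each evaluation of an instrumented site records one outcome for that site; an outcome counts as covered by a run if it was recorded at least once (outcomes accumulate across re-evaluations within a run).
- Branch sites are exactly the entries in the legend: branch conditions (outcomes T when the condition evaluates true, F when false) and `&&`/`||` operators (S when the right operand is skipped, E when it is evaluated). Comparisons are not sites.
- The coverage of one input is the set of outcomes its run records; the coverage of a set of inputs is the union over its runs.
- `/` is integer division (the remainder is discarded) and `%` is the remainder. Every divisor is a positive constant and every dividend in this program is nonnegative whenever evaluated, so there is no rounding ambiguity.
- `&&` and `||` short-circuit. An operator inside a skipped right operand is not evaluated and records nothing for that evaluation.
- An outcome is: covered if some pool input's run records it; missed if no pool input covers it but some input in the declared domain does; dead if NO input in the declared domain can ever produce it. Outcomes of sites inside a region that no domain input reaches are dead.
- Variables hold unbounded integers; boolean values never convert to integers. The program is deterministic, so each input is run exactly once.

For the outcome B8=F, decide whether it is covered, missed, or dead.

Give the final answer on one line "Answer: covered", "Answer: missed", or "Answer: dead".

no pool input records B8=F
but domain input (z=10) does record it -> reachable, so missed

Answer: missed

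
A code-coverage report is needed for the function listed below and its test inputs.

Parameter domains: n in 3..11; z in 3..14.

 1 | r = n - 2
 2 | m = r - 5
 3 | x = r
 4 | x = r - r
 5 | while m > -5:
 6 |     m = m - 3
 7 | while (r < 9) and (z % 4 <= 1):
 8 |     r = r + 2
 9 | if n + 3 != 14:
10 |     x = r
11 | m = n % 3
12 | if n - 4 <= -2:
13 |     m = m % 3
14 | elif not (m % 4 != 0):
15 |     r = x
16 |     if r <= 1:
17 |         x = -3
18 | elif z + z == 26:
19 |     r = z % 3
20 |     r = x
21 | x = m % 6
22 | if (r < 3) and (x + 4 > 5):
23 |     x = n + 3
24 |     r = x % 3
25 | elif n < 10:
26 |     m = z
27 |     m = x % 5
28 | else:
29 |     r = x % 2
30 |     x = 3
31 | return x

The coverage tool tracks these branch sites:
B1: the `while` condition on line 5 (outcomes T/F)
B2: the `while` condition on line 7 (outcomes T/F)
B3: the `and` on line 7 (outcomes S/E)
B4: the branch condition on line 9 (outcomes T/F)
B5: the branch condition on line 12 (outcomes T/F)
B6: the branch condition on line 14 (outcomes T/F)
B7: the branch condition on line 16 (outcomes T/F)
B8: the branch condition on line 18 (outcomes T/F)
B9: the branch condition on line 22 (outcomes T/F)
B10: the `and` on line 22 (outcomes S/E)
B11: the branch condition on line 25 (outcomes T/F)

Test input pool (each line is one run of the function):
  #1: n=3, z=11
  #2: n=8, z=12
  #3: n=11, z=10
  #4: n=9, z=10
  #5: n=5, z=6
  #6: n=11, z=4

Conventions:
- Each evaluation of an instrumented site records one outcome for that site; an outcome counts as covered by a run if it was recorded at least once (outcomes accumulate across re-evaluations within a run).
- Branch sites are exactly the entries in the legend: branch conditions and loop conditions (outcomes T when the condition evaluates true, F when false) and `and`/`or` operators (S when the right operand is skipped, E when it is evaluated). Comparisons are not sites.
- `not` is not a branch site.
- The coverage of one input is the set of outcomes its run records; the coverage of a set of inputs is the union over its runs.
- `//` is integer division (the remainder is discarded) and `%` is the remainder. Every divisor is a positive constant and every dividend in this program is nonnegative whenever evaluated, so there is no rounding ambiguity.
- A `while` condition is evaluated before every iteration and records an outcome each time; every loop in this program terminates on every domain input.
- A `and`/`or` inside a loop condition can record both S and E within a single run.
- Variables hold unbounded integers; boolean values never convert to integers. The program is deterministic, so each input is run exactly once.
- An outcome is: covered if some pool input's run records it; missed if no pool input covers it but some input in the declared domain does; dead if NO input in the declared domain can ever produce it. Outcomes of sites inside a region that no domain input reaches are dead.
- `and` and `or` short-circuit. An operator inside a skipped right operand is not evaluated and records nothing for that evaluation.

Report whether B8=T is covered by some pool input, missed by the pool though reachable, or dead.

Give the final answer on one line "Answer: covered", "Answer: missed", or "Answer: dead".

no pool input records B8=T
but domain input (n=4, z=13) does record it -> reachable, so missed

Answer: missed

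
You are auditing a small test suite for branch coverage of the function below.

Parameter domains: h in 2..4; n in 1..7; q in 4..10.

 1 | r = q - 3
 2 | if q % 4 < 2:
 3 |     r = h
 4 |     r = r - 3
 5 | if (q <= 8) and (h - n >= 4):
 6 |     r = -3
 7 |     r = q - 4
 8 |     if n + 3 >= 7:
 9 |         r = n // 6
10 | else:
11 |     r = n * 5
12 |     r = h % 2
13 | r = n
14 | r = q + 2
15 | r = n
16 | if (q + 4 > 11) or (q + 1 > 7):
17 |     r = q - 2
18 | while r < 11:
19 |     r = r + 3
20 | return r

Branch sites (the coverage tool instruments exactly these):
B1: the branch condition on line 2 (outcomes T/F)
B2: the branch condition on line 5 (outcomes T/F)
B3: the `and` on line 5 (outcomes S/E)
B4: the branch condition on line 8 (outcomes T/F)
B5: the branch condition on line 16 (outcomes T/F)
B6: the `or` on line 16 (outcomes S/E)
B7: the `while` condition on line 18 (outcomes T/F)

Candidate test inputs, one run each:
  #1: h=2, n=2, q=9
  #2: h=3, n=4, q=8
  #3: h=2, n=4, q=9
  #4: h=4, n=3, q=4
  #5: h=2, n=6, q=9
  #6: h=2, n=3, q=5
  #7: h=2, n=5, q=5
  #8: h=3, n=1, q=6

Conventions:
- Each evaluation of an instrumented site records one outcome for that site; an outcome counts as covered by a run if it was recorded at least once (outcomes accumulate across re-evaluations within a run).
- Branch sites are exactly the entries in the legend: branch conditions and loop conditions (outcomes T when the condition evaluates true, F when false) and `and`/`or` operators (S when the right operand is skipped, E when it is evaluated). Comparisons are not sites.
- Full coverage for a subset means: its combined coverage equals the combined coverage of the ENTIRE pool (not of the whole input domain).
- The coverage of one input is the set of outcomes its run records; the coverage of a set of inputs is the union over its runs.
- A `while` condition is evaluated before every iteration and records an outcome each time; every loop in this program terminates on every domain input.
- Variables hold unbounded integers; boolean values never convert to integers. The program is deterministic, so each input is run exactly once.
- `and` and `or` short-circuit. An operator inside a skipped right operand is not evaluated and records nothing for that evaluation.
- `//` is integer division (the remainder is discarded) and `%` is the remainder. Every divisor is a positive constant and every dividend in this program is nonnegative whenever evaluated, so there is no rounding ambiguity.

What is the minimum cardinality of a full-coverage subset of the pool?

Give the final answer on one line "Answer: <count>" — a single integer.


test 1 (h=2, n=2, q=9) fires B1->T, B3->S, B2->F, B6->S, B5->T, B7->T, B7->T, B7->F; hits B1=T, B2=F, B3=S, B5=T, B6=S, B7=T, B7=F
test 2 (h=3, n=4, q=8) fires B1->T, B3->E, B2->F, B6->S, B5->T, B7->T, B7->T, B7->F; hits B1=T, B2=F, B3=E, B5=T, B6=S, B7=T, B7=F
test 3 (h=2, n=4, q=9) fires B1->T, B3->S, B2->F, B6->S, B5->T, B7->T, B7->T, B7->F; hits B1=T, B2=F, B3=S, B5=T, B6=S, B7=T, B7=F
test 4 (h=4, n=3, q=4) fires B1->T, B3->E, B2->F, B6->E, B5->F, B7->T, B7->T, B7->T, B7->F; hits B1=T, B2=F, B3=E, B5=F, B6=E, B7=T, B7=F
test 5 (h=2, n=6, q=9) fires B1->T, B3->S, B2->F, B6->S, B5->T, B7->T, B7->T, B7->F; hits B1=T, B2=F, B3=S, B5=T, B6=S, B7=T, B7=F
test 6 (h=2, n=3, q=5) fires B1->T, B3->E, B2->F, B6->E, B5->F, B7->T, B7->T, B7->T, B7->F; hits B1=T, B2=F, B3=E, B5=F, B6=E, B7=T, B7=F
test 7 (h=2, n=5, q=5) fires B1->T, B3->E, B2->F, B6->E, B5->F, B7->T, B7->T, B7->F; hits B1=T, B2=F, B3=E, B5=F, B6=E, B7=T, B7=F
test 8 (h=3, n=1, q=6) fires B1->F, B3->E, B2->F, B6->E, B5->F, B7->T, B7->T, B7->T, B7->T, B7->F; hits B1=F, B2=F, B3=E, B5=F, B6=E, B7=T, B7=F
together the pool reaches 11 outcomes: B1=T, B1=F, B2=F, B3=S, B3=E, B5=T, B5=F, B6=S, B6=E, B7=T, B7=F
every size-1 subset falls short of the 11 outcomes (best: 7/11)
inputs {1, 8} (size 2) cover everything; no size-2 subset with a lexicographically smaller index list covers all 11
Answer: 2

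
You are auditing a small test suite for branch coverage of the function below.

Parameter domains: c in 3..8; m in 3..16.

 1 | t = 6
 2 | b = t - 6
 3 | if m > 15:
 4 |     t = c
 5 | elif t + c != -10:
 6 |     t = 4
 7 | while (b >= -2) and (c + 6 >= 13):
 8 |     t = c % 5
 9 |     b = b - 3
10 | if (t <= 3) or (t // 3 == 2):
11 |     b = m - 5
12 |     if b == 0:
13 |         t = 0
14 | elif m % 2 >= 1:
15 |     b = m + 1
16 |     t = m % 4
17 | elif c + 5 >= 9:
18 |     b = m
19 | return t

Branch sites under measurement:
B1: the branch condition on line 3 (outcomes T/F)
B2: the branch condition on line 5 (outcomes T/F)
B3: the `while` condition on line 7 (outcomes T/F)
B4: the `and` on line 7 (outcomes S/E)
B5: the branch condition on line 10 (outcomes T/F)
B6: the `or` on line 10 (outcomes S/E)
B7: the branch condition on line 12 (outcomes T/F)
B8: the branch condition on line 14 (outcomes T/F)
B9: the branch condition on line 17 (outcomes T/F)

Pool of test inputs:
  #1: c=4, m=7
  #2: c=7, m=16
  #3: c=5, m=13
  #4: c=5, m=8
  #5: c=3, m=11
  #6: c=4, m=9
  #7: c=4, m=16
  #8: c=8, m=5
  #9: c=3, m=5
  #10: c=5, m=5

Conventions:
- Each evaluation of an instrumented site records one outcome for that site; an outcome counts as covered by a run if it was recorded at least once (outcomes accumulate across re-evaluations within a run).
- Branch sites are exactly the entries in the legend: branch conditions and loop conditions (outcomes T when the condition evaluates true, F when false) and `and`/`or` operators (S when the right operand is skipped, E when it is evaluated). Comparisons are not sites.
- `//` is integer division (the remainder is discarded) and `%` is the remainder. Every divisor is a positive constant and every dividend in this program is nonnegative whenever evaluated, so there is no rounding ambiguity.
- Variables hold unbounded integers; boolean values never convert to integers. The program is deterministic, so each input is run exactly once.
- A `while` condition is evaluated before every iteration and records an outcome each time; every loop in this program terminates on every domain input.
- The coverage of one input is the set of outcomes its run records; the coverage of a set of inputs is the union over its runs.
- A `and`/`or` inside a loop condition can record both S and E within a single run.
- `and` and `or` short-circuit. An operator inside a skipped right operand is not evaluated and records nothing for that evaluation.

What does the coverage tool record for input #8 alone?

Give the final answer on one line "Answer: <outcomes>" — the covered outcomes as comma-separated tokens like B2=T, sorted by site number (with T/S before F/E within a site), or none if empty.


Tracing the run of input #8 (c=8, m=5):
  B1->F, B2->T, B4->E, B3->T, B4->S, B3->F, B6->S, B5->T, B7->T
deduplicating events, the covered set is: B1=F, B2=T, B3=T, B3=F, B4=S, B4=E, B5=T, B6=S, B7=T
Answer: B1=F, B2=T, B3=T, B3=F, B4=S, B4=E, B5=T, B6=S, B7=T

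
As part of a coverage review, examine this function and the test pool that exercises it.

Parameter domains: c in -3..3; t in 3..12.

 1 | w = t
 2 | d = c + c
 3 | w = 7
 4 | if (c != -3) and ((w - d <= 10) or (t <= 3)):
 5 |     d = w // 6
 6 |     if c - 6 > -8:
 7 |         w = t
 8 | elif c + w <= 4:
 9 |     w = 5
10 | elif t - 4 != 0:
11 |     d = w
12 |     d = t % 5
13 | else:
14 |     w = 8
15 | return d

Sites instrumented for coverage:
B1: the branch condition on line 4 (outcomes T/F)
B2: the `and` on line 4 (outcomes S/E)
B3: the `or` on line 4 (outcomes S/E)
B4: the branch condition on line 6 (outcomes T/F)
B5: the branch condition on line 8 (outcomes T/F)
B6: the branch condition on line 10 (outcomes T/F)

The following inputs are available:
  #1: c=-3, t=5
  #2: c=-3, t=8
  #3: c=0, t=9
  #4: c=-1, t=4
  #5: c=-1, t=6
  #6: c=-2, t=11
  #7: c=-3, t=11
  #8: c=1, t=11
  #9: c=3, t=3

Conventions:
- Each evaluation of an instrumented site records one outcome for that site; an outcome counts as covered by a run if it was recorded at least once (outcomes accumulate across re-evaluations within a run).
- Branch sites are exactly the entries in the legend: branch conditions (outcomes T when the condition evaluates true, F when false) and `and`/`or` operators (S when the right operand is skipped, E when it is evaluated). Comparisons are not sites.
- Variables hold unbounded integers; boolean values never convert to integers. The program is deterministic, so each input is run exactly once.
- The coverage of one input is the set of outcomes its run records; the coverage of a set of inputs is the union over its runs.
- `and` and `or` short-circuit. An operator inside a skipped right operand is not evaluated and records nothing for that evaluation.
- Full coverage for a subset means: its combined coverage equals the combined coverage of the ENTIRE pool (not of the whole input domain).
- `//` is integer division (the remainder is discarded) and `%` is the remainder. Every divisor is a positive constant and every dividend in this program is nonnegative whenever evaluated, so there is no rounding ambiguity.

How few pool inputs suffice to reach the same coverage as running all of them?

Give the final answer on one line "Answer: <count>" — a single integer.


#1 (c=-3, t=5) -> B2->S, B1->F, B5->T; covered: B1=F, B2=S, B5=T
#2 (c=-3, t=8) -> B2->S, B1->F, B5->T; covered: B1=F, B2=S, B5=T
#3 (c=0, t=9) -> B2->E, B3->S, B1->T, B4->T; covered: B1=T, B2=E, B3=S, B4=T
#4 (c=-1, t=4) -> B2->E, B3->S, B1->T, B4->T; covered: B1=T, B2=E, B3=S, B4=T
#5 (c=-1, t=6) -> B2->E, B3->S, B1->T, B4->T; covered: B1=T, B2=E, B3=S, B4=T
#6 (c=-2, t=11) -> B2->E, B3->E, B1->F, B5->F, B6->T; covered: B1=F, B2=E, B3=E, B5=F, B6=T
#7 (c=-3, t=11) -> B2->S, B1->F, B5->T; covered: B1=F, B2=S, B5=T
#8 (c=1, t=11) -> B2->E, B3->S, B1->T, B4->T; covered: B1=T, B2=E, B3=S, B4=T
#9 (c=3, t=3) -> B2->E, B3->S, B1->T, B4->T; covered: B1=T, B2=E, B3=S, B4=T
the full pool covers 10 outcomes: B1=T, B1=F, B2=S, B2=E, B3=S, B3=E, B4=T, B5=T, B5=F, B6=T
every size-1 subset falls short of the 10 outcomes (best: 5/10)
every size-2 subset falls short of the 10 outcomes (best: 8/10)
size 3: inputs {1, 3, 6} cover all 10 outcomes, and no lexicographically smaller subset of this size does
Answer: 3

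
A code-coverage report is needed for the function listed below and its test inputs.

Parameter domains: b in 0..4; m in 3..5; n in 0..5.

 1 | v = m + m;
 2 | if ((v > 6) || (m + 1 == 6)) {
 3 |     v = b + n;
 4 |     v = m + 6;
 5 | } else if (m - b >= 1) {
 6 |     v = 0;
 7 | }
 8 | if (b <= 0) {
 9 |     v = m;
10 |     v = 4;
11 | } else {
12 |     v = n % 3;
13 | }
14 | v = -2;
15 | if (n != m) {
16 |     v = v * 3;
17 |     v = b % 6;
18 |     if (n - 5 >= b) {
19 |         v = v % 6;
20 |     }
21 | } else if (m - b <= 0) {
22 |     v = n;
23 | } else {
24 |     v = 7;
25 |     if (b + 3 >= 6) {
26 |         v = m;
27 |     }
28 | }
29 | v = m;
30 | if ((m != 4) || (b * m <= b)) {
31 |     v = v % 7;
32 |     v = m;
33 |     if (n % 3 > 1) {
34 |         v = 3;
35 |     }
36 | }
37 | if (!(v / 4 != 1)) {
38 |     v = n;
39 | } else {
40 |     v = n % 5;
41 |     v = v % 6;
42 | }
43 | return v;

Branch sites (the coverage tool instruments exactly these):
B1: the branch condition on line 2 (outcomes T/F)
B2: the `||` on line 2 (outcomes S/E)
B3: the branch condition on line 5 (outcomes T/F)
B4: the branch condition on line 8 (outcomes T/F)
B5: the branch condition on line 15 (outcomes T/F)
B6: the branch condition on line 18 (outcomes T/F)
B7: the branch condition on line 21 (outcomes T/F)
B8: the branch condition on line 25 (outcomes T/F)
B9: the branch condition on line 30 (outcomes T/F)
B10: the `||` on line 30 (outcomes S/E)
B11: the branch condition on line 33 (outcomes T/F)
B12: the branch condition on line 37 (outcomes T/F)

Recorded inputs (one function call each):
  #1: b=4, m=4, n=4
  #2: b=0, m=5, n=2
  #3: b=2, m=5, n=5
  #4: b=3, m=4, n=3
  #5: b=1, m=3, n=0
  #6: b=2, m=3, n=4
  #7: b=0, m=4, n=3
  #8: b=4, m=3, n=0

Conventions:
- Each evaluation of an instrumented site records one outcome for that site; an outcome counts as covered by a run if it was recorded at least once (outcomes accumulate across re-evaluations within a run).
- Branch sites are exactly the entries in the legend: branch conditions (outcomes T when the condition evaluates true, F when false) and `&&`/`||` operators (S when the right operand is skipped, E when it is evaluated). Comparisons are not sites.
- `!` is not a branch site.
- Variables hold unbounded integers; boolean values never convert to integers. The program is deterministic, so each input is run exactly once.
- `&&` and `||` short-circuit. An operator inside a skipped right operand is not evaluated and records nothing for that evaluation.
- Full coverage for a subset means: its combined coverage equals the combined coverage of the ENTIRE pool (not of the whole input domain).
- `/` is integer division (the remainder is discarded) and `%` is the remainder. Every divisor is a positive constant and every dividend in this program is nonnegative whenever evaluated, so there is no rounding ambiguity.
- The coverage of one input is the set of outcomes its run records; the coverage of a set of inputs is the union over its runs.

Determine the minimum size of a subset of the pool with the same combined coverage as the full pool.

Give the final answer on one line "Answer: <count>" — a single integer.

input #1, b=4, m=4, n=4: events B2->S, B1->T, B4->F, B5->F, B7->T, B10->E, B9->F, B12->T; outcomes B1=T, B2=S, B4=F, B5=F, B7=T, B9=F, B10=E, B12=T
input #2, b=0, m=5, n=2: events B2->S, B1->T, B4->T, B5->T, B6->F, B10->S, B9->T, B11->T, B12->F; outcomes B1=T, B2=S, B4=T, B5=T, B6=F, B9=T, B10=S, B11=T, B12=F
input #3, b=2, m=5, n=5: events B2->S, B1->T, B4->F, B5->F, B7->F, B8->F, B10->S, B9->T, B11->T, B12->F; outcomes B1=T, B2=S, B4=F, B5=F, B7=F, B8=F, B9=T, B10=S, B11=T, B12=F
input #4, b=3, m=4, n=3: events B2->S, B1->T, B4->F, B5->T, B6->F, B10->E, B9->F, B12->T; outcomes B1=T, B2=S, B4=F, B5=T, B6=F, B9=F, B10=E, B12=T
input #5, b=1, m=3, n=0: events B2->E, B1->F, B3->T, B4->F, B5->T, B6->F, B10->S, B9->T, B11->F, B12->F; outcomes B1=F, B2=E, B3=T, B4=F, B5=T, B6=F, B9=T, B10=S, B11=F, B12=F
input #6, b=2, m=3, n=4: events B2->E, B1->F, B3->T, B4->F, B5->T, B6->F, B10->S, B9->T, B11->F, B12->F; outcomes B1=F, B2=E, B3=T, B4=F, B5=T, B6=F, B9=T, B10=S, B11=F, B12=F
input #7, b=0, m=4, n=3: events B2->S, B1->T, B4->T, B5->T, B6->F, B10->E, B9->T, B11->F, B12->T; outcomes B1=T, B2=S, B4=T, B5=T, B6=F, B9=T, B10=E, B11=F, B12=T
input #8, b=4, m=3, n=0: events B2->E, B1->F, B3->F, B4->F, B5->T, B6->F, B10->S, B9->T, B11->F, B12->F; outcomes B1=F, B2=E, B3=F, B4=F, B5=T, B6=F, B9=T, B10=S, B11=F, B12=F
union over all inputs: B1=T, B1=F, B2=S, B2=E, B3=T, B3=F, B4=T, B4=F, B5=T, B5=F, B6=F, B7=T, B7=F, B8=F, B9=T, B9=F, B10=S, B10=E, B11=T, B11=F, B12=T, B12=F (22 outcomes)
checked all size-1 subsets: none covers 22 outcomes (max 10/22)
checked all size-2 subsets: none covers 22 outcomes (max 17/22)
checked all size-3 subsets: none covers 22 outcomes (max 20/22)
checked all size-4 subsets: none covers 22 outcomes (max 21/22)
at size 5, {1, 2, 3, 5, 8} reaches all 22 outcomes; every lexicographically earlier size-5 subset fails

Answer: 5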